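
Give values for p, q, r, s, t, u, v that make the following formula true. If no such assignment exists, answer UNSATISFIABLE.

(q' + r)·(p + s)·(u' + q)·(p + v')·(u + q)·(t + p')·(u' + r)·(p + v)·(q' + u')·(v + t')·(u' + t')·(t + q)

Branch on q: set q = 1.
From the singleton clause (r), r = 1.
From the singleton clause (u'), u = 0.
Branch on p: set p = 1.
From the singleton clause (t), t = 1.
From the singleton clause (v), v = 1.
No clause remains; s is free.

p ↦ 1; q ↦ 1; r ↦ 1; s ↦ 0; t ↦ 1; u ↦ 0; v ↦ 1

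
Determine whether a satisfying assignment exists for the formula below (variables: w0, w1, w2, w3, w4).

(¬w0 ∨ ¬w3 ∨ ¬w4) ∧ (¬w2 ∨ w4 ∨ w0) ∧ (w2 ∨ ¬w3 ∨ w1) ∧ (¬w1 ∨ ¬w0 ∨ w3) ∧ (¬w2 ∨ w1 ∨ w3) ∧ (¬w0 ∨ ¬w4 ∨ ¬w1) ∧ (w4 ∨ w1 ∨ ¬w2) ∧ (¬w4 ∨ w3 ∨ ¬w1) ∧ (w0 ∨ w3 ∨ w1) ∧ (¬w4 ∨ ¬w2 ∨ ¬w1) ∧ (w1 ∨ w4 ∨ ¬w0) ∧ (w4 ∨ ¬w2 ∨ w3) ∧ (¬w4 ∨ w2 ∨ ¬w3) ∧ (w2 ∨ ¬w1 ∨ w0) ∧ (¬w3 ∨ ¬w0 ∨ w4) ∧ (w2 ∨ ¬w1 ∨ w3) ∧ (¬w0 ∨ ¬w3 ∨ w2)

Yes

Case w0 = False:
Case w2 = True:
The clause (w4) is unit, so w4 = True.
The clause (¬w1) is unit, so w1 = False.
The clause (w3) is unit, so w3 = True.
Every clause now holds.
A satisfying assignment: w0=False; w1=False; w2=True; w3=True; w4=True.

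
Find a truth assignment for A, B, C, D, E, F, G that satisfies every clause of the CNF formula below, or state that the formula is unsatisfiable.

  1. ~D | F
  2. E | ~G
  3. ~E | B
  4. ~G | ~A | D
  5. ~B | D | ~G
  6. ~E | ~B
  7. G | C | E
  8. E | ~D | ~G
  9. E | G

Suppose D = 0.
Suppose E = 1.
From the singleton clause (B), B = 1.
Now (~B) is unsatisfied and unit — conflict.
That branch fails; take E = 0 instead.
From the singleton clause (~G), G = 0.
Now (G) is unsatisfied and unit — conflict.
Either choice for E ends in contradiction.
That branch fails; take D = 1 instead.
From the singleton clause (F), F = 1.
Suppose E = 1.
From the singleton clause (B), B = 1.
Now (~B) is unsatisfied and unit — conflict.
That branch fails; take E = 0 instead.
From the singleton clause (~G), G = 0.
Now (G) is unsatisfied and unit — conflict.
Either choice for E ends in contradiction.
Either choice for D ends in contradiction.

UNSATISFIABLE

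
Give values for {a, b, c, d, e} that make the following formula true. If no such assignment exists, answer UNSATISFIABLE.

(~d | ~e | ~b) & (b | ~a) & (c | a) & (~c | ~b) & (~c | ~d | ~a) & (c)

a: 0,  b: 0,  c: 1,  d: 1,  e: 1

The clause (c) is unit, so c = 1.
The clause (~b) is unit, so b = 0.
The clause (~a) is unit, so a = 0.
No clause remains; d, e are free.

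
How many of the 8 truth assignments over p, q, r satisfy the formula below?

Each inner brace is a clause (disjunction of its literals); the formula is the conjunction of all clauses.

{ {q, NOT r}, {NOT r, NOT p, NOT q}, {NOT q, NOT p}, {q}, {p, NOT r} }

1

There are 2^3 = 8 truth assignments over (p, q, r).
Split on r. With r = true, the clauses containing r are satisfied and NOT r drops from the rest; 0 of the 2^2 = 4 assignments to the other variables satisfy what remains.
With r = false, by the same count on the reduced clause set, 1 assignment works.
(One model: p=F, q=T, r=F.)
Total: 0 + 1 = 1.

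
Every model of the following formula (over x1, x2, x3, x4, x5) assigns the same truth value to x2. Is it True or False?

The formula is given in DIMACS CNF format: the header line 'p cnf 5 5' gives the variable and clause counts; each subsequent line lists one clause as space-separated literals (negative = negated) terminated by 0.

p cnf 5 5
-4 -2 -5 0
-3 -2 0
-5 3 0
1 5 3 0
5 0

Suppose x2 = True.
(¬x3) alone gives x3 = False.
(¬x5) alone gives x5 = False.
But (x5) is also a unit clause — contradiction.
So every satisfying assignment has x2 = False.

False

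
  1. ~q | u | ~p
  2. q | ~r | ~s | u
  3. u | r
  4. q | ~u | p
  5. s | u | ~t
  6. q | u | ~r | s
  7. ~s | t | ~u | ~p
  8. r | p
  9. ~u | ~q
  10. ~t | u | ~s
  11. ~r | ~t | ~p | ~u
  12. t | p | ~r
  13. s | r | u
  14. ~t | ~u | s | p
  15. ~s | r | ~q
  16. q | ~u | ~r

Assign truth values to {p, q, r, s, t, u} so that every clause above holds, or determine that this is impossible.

p ↦ 1,  q ↦ 0,  r ↦ 0,  s ↦ 0,  t ↦ 0,  u ↦ 1

Suppose u = 1.
Unit clause (~q) forces q = 0.
Unit clause (p) forces p = 1.
Unit clause (~r) forces r = 0.
Suppose s = 0.
No clause remains; t is free.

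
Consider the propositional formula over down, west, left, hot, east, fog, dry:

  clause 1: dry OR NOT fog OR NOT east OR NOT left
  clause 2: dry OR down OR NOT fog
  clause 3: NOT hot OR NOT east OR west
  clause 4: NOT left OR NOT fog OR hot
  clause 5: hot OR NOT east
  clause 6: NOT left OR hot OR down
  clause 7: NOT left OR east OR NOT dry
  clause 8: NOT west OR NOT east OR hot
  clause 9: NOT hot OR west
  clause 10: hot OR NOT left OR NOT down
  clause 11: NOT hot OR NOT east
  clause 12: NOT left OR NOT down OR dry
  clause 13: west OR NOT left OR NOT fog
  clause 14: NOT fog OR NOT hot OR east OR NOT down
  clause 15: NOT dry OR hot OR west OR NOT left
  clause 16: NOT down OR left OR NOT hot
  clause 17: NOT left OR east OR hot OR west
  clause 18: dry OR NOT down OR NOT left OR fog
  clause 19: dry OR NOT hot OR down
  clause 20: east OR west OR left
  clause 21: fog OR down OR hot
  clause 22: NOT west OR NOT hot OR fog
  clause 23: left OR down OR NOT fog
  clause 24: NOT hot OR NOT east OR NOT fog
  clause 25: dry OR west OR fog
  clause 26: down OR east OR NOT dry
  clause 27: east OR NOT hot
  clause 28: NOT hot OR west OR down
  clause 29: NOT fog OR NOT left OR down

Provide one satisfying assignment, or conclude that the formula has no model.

down: true; west: true; left: false; hot: false; east: false; fog: true; dry: false

Suppose hot = false.
The clause (NOT east) is unit, so east = false.
Suppose left = false.
The clause (west) is unit, so west = true.
Suppose fog = true.
The clause (down) is unit, so down = true.
Every clause is now satisfied; dry is unconstrained.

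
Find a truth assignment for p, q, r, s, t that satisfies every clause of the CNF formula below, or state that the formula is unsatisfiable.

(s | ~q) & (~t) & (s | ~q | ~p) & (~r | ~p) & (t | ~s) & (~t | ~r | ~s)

The clause (~t) is unit, so t = 0.
The clause (~s) is unit, so s = 0.
The clause (~q) is unit, so q = 0.
Case r = 1:
The clause (~p) is unit, so p = 0.
Every clause now holds.

p ↦ 0; q ↦ 0; r ↦ 1; s ↦ 0; t ↦ 0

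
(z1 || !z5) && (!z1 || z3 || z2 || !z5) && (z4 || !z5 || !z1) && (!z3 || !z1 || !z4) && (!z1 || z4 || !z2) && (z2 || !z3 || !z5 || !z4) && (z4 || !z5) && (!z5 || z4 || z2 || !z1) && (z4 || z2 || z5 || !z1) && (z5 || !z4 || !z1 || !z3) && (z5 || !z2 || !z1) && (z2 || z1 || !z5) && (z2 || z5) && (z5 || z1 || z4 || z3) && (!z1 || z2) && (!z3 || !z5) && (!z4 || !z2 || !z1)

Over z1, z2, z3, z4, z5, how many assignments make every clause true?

There are 2^5 = 32 truth assignments over (z1, z2, z3, z4, z5).
Split on z2. With z2 = true, the clauses containing z2 are satisfied and !z2 drops from the rest; 3 of the 2^4 = 16 assignments to the other variables satisfy what remains.
With z2 = false, by the same count on the reduced clause set, 0 assignments work.
(One model: z1=F, z2=T, z3=F, z4=T, z5=F.)
Total: 3 + 0 = 3.

3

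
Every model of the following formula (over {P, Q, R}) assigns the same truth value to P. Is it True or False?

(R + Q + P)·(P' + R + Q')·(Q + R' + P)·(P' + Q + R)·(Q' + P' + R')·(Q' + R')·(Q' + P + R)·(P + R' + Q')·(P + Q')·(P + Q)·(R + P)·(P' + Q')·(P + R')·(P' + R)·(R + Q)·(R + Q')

Suppose P = 0.
(Q') alone gives Q = 0.
Now (Q) is unsatisfied and unit — conflict.
So every satisfying assignment has P = True.

True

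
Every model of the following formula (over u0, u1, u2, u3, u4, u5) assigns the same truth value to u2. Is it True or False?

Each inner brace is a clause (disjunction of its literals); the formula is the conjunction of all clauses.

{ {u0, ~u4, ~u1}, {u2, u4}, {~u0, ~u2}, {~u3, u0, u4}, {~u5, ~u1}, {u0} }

False

Suppose u2 = 1.
The clause (~u0) is unit, so u0 = 0.
Now (u0) is unsatisfied and unit — conflict.
So every satisfying assignment has u2 = False.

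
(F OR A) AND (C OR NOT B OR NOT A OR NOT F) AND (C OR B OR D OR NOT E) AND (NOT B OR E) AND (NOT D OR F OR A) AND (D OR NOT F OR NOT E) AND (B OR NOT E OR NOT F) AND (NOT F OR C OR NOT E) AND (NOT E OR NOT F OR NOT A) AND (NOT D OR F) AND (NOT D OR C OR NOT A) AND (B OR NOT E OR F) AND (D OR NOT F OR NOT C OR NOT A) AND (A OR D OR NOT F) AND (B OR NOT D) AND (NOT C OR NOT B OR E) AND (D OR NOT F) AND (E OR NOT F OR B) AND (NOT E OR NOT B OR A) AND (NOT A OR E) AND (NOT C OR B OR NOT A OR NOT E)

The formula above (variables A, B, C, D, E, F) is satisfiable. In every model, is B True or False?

Suppose B = false.
(NOT D) alone gives D = false.
(NOT F) alone gives F = false.
(A) alone gives A = true.
(NOT E) alone gives E = false.
But (E) is also a unit clause — contradiction.
So every satisfying assignment has B = True.

True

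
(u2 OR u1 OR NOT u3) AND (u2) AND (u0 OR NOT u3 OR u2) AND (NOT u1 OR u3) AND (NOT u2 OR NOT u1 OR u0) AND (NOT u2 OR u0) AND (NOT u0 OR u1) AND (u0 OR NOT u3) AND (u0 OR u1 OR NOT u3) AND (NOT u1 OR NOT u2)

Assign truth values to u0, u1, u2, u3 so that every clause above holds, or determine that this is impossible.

UNSATISFIABLE

(u2) alone gives u2 = true.
(u0) alone gives u0 = true.
(u1) alone gives u1 = true.
But (NOT u1) is also a unit clause — contradiction.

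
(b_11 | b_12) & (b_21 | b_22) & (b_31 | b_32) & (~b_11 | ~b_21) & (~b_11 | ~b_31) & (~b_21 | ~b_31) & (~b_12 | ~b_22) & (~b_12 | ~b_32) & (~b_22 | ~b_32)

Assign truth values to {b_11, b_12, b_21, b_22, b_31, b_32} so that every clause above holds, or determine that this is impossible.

UNSATISFIABLE

Case b_11 = 1:
The clause (~b_21) is unit, so b_21 = 0.
The clause (b_22) is unit, so b_22 = 1.
The clause (~b_31) is unit, so b_31 = 0.
The clause (b_32) is unit, so b_32 = 1.
But (~b_32) is also a unit clause — contradiction.
That branch fails; take b_11 = 0 instead.
The clause (b_12) is unit, so b_12 = 1.
The clause (~b_22) is unit, so b_22 = 0.
The clause (b_21) is unit, so b_21 = 1.
The clause (~b_31) is unit, so b_31 = 0.
The clause (b_32) is unit, so b_32 = 1.
But (~b_32) is also a unit clause — contradiction.
Both values of b_11 lead to a conflict.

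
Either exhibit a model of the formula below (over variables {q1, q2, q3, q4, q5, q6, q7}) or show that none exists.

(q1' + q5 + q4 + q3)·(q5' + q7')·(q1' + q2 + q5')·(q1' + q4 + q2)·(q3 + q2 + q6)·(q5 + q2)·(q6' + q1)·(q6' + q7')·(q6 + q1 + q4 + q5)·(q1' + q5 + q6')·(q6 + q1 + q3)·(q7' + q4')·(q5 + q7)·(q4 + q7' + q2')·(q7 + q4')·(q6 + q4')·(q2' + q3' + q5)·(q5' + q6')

Suppose q5 = 1.
The clause (q7') is unit, so q7 = 0.
The clause (q4') is unit, so q4 = 0.
The clause (q6') is unit, so q6 = 0.
Suppose q1 = 0.
The clause (q3) is unit, so q3 = 1.
No clause remains; q2 is free.

q1: 0, q2: 1, q3: 1, q4: 0, q5: 1, q6: 0, q7: 0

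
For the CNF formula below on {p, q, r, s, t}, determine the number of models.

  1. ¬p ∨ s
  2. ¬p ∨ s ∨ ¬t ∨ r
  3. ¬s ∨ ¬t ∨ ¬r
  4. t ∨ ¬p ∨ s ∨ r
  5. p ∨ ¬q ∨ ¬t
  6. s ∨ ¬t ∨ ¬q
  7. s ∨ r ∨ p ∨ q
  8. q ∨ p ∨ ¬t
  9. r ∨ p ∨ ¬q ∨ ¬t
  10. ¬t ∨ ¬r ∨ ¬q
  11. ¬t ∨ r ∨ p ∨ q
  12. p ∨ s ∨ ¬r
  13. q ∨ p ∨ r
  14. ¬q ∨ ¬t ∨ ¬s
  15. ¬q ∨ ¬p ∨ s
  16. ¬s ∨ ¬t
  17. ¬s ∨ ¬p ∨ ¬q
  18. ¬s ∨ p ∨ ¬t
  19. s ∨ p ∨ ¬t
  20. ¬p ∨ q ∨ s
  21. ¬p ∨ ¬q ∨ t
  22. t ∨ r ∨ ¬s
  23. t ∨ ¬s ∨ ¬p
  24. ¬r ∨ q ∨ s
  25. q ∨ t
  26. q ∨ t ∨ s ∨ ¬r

2

There are 2^5 = 32 truth assignments over (p, q, r, s, t).
Split on t. With t = True, the clauses containing t are satisfied and ¬t drops from the rest; 0 of the 2^4 = 16 assignments to the other variables satisfy what remains.
With t = False, by the same count on the reduced clause set, 2 assignments work.
Total: 0 + 2 = 2.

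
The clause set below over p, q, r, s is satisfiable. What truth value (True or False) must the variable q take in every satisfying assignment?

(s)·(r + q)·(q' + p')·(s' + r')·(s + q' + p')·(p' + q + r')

Suppose q = 0.
Unit clause (s) forces s = 1.
Unit clause (r) forces r = 1.
Now (r') is unsatisfied and unit — conflict.
So every satisfying assignment has q = True.

True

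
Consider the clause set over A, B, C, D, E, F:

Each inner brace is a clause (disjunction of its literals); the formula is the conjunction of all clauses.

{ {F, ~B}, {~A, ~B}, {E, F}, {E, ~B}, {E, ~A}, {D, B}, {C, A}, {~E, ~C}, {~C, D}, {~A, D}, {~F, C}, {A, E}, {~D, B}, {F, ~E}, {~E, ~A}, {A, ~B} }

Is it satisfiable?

Unsatisfiable

Suppose F = 1.
(C) alone gives C = 1.
(~E) alone gives E = 0.
(~B) alone gives B = 0.
(~A) alone gives A = 0.
But (A) is also a unit clause — contradiction.
Undo F and try F = 0.
(~B) alone gives B = 0.
(E) alone gives E = 1.
But (~E) is also a unit clause — contradiction.
Either choice for F ends in contradiction.
No assignment satisfies every clause.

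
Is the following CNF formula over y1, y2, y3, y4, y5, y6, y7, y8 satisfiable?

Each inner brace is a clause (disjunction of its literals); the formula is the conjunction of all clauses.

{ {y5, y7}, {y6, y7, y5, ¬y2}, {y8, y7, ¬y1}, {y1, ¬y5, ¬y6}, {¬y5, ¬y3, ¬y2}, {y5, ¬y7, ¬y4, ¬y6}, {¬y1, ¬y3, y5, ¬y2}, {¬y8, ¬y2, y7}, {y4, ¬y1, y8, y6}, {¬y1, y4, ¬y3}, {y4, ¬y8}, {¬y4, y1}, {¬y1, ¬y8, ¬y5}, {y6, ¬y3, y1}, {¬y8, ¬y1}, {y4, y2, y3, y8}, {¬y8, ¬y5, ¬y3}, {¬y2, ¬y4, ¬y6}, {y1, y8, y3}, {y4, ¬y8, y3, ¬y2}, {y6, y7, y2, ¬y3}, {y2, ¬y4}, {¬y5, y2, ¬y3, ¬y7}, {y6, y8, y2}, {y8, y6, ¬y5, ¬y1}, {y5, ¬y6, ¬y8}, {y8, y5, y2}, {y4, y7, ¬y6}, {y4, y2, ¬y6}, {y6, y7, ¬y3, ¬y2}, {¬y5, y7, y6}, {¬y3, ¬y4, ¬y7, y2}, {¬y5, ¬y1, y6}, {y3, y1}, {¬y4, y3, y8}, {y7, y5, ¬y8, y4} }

Branch on y5: set y5 = True.
Branch on y1: set y1 = True.
From the singleton clause (¬y8), y8 = False.
From the singleton clause (y7), y7 = True.
From the singleton clause (y6), y6 = True.
Branch on y3: set y3 = False.
From the singleton clause (¬y4), y4 = False.
From the singleton clause (y2), y2 = True.
This assignment satisfies each clause.
A satisfying assignment: y1 ↦ True, y2 ↦ True, y3 ↦ False, y4 ↦ False, y5 ↦ True, y6 ↦ True, y7 ↦ True, y8 ↦ False.

Yes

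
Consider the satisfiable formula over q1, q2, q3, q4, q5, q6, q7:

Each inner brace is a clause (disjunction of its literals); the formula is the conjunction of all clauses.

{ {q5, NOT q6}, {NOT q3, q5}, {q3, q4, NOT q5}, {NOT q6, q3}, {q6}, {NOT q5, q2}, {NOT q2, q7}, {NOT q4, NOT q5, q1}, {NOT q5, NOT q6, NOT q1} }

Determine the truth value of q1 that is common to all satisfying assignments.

Suppose q1 = true.
(q6) alone gives q6 = true.
(q5) alone gives q5 = true.
But (NOT q5) is also a unit clause — contradiction.
So every satisfying assignment has q1 = False.

False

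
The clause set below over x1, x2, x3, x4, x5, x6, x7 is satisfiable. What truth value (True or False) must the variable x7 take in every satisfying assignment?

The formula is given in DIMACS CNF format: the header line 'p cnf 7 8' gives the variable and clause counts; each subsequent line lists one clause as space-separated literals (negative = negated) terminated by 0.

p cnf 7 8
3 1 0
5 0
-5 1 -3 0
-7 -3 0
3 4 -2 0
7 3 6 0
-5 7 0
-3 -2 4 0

True

Suppose x7 = False.
Unit clause (x5) forces x5 = True.
That conflicts with the unit clause (¬x5).
So every satisfying assignment has x7 = True.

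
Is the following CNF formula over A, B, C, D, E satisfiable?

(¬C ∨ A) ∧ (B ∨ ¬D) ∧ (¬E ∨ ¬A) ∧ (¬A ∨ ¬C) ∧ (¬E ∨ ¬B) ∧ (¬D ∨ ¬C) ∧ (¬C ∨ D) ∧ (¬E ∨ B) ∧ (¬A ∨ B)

Suppose C = False.
Suppose B = True.
From the singleton clause (¬E), E = False.
Every clause is now satisfied; A, D are unconstrained.
A satisfying assignment: A: False,  B: True,  C: False,  D: False,  E: False.

Yes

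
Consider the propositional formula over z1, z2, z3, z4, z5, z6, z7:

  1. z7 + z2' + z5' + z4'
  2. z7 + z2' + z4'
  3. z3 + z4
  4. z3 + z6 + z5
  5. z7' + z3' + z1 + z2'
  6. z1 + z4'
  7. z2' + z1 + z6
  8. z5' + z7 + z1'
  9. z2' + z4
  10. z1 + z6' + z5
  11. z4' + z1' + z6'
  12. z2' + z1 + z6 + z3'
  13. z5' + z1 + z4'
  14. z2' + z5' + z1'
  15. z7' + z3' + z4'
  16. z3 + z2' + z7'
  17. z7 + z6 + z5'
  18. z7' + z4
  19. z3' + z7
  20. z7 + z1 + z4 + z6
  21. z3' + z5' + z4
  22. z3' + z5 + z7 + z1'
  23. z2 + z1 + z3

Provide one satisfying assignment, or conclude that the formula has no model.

Try z3 = 0.
(z4) alone gives z4 = 1.
(z1) alone gives z1 = 1.
(z6') alone gives z6 = 0.
(z5) alone gives z5 = 1.
(z7) alone gives z7 = 1.
(z2') alone gives z2 = 0.
This assignment satisfies each clause.

z1 ↦ 1; z2 ↦ 0; z3 ↦ 0; z4 ↦ 1; z5 ↦ 1; z6 ↦ 0; z7 ↦ 1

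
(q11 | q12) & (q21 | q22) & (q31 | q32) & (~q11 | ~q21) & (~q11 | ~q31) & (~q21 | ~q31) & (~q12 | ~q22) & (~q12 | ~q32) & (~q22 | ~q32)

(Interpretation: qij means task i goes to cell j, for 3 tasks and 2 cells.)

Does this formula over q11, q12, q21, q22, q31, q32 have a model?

No

Case q11 = 1:
Unit clause (~q21) forces q21 = 0.
Unit clause (q22) forces q22 = 1.
Unit clause (~q31) forces q31 = 0.
Unit clause (q32) forces q32 = 1.
That conflicts with the unit clause (~q32).
Undo q11 and try q11 = 0.
Unit clause (q12) forces q12 = 1.
Unit clause (~q22) forces q22 = 0.
Unit clause (q21) forces q21 = 1.
Unit clause (~q31) forces q31 = 0.
Unit clause (q32) forces q32 = 1.
That conflicts with the unit clause (~q32).
Neither q11 = 1 nor q11 = 0 works.
No assignment satisfies every clause.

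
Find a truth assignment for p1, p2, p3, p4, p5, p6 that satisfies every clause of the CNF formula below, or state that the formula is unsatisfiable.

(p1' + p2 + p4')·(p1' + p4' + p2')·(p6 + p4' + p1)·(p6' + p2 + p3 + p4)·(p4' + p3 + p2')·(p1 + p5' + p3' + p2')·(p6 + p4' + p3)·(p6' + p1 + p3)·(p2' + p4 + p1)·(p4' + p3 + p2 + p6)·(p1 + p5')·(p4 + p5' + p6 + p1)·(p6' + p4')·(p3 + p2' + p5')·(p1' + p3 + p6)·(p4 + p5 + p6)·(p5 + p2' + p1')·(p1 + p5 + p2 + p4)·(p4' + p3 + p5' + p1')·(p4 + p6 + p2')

p1 ↦ 1; p2 ↦ 0; p3 ↦ 1; p4 ↦ 0; p5 ↦ 1; p6 ↦ 1

Try p1 = 1.
Try p2 = 0.
(p4') alone gives p4 = 0.
Try p6 = 1.
(p3) alone gives p3 = 1.
Every clause is now satisfied; p5 is unconstrained.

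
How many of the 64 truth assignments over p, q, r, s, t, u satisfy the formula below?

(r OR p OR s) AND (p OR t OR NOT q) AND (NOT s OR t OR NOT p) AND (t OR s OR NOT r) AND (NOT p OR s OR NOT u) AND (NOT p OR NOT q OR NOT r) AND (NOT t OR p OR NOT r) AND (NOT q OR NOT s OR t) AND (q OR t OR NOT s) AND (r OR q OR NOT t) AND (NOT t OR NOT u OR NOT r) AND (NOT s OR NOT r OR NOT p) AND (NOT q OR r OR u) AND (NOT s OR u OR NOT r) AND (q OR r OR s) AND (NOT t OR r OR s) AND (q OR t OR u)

There are 2^6 = 64 truth assignments over (p, q, r, s, t, u).
Split on s. With s = true, the clauses containing s are satisfied and NOT s drops from the rest; 2 of the 2^5 = 32 assignments to the other variables satisfy what remains.
With s = false, by the same count on the reduced clause set, 1 assignment works.
Total: 2 + 1 = 3.

3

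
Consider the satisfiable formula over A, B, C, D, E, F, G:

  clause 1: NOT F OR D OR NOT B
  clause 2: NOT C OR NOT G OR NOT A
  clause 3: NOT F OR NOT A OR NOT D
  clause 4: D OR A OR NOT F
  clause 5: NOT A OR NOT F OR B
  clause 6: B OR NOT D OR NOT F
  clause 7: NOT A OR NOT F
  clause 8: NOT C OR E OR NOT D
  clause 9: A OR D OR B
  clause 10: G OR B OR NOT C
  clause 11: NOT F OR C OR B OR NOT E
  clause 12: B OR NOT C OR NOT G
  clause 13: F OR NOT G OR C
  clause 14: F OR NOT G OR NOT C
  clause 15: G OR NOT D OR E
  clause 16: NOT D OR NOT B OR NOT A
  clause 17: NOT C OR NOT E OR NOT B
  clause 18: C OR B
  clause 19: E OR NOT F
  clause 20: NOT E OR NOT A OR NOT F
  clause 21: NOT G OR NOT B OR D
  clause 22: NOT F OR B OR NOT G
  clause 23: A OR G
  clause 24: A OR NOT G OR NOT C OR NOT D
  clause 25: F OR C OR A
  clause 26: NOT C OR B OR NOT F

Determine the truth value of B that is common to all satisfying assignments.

True

Suppose B = false.
Unit clause (C) forces C = true.
Unit clause (G) forces G = true.
That conflicts with the unit clause (NOT G).
So every satisfying assignment has B = True.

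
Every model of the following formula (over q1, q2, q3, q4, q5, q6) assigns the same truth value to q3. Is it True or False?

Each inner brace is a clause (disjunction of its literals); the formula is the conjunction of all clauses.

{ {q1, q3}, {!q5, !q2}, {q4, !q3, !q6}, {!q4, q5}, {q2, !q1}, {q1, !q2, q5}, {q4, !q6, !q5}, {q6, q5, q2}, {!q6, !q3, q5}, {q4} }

Suppose q3 = false.
Unit clause (q1) forces q1 = true.
Unit clause (q2) forces q2 = true.
Unit clause (!q5) forces q5 = false.
Unit clause (!q4) forces q4 = false.
That conflicts with the unit clause (q4).
So every satisfying assignment has q3 = True.

True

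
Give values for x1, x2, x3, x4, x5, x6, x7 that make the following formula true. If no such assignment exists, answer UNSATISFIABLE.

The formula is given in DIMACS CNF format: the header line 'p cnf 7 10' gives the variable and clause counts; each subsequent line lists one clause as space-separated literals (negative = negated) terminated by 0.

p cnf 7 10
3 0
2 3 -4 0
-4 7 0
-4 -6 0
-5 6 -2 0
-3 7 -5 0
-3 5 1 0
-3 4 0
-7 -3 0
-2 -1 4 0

The clause (x3) is unit, so x3 = True.
The clause (x4) is unit, so x4 = True.
The clause (x7) is unit, so x7 = True.
Now (¬x7) is unsatisfied and unit — conflict.

UNSATISFIABLE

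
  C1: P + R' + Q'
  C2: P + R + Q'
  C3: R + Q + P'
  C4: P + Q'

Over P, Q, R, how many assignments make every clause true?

There are 2^3 = 8 truth assignments over (P, Q, R).
Check each against the 4 clauses (columns in the order P, Q, R):
  F F F  ✓ satisfies all
  F F T  ✓ satisfies all
  F T F  ✗ fails (P + R + Q')
  F T T  ✗ fails (P + R' + Q')
  T F F  ✗ fails (R + Q + P')
  T F T  ✓ satisfies all
  T T F  ✓ satisfies all
  T T T  ✓ satisfies all
5 of the 8 rows are models.

5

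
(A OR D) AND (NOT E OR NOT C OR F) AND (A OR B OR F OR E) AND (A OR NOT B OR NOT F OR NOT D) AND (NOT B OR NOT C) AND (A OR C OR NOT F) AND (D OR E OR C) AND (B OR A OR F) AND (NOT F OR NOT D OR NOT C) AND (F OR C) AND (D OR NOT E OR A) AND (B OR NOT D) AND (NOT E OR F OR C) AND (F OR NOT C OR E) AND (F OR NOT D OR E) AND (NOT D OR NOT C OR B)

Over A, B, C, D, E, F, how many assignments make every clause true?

6

There are 2^6 = 64 truth assignments over (A, B, C, D, E, F).
Split on B. With B = true, the clauses containing B are satisfied and NOT B drops from the rest; 3 of the 2^5 = 32 assignments to the other variables satisfy what remains.
With B = false, by the same count on the reduced clause set, 3 assignments work.
(One model: A=T, B=F, C=F, D=F, E=T, F=T.)
Total: 3 + 3 = 6.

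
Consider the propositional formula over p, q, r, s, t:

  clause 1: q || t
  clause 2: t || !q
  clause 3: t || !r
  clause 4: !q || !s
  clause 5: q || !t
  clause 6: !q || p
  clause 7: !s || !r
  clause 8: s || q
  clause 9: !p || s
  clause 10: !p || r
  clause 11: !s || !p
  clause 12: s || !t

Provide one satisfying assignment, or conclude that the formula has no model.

UNSATISFIABLE

Branch on q: set q = true.
From the singleton clause (t), t = true.
From the singleton clause (!s), s = false.
That conflicts with the unit clause (s).
So q must be the other value — set q = false.
From the singleton clause (t), t = true.
That conflicts with the unit clause (!t).
Either choice for q ends in contradiction.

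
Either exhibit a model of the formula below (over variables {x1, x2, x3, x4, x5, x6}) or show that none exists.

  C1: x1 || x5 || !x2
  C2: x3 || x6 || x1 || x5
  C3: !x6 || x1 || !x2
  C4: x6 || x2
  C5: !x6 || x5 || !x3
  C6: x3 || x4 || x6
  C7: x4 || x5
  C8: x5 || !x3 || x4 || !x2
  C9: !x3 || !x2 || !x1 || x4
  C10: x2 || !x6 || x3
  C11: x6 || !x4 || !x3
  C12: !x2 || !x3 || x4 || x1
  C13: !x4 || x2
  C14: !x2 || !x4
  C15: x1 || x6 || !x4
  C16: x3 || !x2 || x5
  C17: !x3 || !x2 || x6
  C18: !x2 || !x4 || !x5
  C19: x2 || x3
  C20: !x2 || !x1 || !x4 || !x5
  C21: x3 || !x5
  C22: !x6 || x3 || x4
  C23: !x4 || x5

Branch on x6: set x6 = true.
Branch on x1: set x1 = false.
Unit clause (!x2) forces x2 = false.
Unit clause (x3) forces x3 = true.
Unit clause (x5) forces x5 = true.
Unit clause (!x4) forces x4 = false.
This assignment satisfies each clause.

x1: false; x2: false; x3: true; x4: false; x5: true; x6: true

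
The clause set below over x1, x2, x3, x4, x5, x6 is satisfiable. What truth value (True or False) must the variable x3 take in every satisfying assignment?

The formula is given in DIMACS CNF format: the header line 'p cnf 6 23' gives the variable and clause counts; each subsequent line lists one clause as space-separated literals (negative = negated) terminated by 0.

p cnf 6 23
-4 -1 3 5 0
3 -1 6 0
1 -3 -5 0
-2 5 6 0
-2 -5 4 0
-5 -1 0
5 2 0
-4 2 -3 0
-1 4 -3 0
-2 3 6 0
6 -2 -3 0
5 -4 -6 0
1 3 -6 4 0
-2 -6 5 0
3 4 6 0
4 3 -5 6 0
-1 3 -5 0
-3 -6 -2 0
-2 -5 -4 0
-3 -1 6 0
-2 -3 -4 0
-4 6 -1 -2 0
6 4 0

Suppose x3 = True.
Suppose x1 = True.
The clause (¬x5) is unit, so x5 = False.
The clause (x2) is unit, so x2 = True.
The clause (x6) is unit, so x6 = True.
Now (¬x6) is unsatisfied and unit — conflict.
Backtrack on x1: now try x1 = False.
The clause (¬x5) is unit, so x5 = False.
The clause (x2) is unit, so x2 = True.
The clause (x6) is unit, so x6 = True.
Now (¬x6) is unsatisfied and unit — conflict.
Neither x1 = True nor x1 = False works.
So every satisfying assignment has x3 = False.

False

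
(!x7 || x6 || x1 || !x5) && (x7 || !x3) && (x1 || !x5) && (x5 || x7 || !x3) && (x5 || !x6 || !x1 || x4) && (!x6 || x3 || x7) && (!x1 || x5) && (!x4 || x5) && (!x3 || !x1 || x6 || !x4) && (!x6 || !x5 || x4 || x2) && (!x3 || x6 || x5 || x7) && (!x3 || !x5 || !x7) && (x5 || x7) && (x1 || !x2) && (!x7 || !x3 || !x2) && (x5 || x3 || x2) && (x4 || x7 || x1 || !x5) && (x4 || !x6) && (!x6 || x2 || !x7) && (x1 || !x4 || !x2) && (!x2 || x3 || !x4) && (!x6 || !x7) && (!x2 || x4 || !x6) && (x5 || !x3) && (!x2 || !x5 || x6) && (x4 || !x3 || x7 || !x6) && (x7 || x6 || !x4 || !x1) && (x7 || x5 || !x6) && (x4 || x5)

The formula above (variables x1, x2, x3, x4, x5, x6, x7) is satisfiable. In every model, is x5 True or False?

Suppose x5 = false.
Unit clause (!x1) forces x1 = false.
Unit clause (!x4) forces x4 = false.
Now (x4) is unsatisfied and unit — conflict.
So every satisfying assignment has x5 = True.

True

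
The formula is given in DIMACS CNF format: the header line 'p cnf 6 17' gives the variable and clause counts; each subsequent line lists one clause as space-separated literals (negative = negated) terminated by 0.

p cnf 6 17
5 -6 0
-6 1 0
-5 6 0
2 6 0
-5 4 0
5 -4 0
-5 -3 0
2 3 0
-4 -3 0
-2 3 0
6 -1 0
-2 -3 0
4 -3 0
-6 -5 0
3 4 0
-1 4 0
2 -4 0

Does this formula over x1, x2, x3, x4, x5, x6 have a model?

Unsatisfiable

Branch on x5: set x5 = True.
The clause (x6) is unit, so x6 = True.
Now (¬x6) is unsatisfied and unit — conflict.
Backtrack on x5: now try x5 = False.
The clause (¬x6) is unit, so x6 = False.
The clause (x2) is unit, so x2 = True.
The clause (¬x4) is unit, so x4 = False.
The clause (x3) is unit, so x3 = True.
Now (¬x3) is unsatisfied and unit — conflict.
Either choice for x5 ends in contradiction.
No assignment satisfies every clause.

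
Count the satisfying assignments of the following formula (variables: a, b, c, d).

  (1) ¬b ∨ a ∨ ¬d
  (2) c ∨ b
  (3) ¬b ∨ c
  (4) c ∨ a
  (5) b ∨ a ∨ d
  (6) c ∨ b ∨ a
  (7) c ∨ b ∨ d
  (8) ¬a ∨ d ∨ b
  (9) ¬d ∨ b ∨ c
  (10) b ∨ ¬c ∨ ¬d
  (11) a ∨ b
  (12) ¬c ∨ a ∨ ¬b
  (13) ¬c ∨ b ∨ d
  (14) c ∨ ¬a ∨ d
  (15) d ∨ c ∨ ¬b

There are 2^4 = 16 truth assignments over (a, b, c, d).
Check each against the 15 clauses (columns in the order a, b, c, d):
  F F F F  ✗ fails (c ∨ b)
  F F F T  ✗ fails (c ∨ b)
  F F T F  ✗ fails (b ∨ a ∨ d)
  F F T T  ✗ fails (b ∨ ¬c ∨ ¬d)
  F T F F  ✗ fails (¬b ∨ c)
  F T F T  ✗ fails (¬b ∨ a ∨ ¬d)
  F T T F  ✗ fails (¬c ∨ a ∨ ¬b)
  F T T T  ✗ fails (¬b ∨ a ∨ ¬d)
  T F F F  ✗ fails (c ∨ b)
  T F F T  ✗ fails (c ∨ b)
  T F T F  ✗ fails (¬a ∨ d ∨ b)
  T F T T  ✗ fails (b ∨ ¬c ∨ ¬d)
  T T F F  ✗ fails (¬b ∨ c)
  T T F T  ✗ fails (¬b ∨ c)
  T T T F  ✓ satisfies all
  T T T T  ✓ satisfies all
2 of the 16 rows are models.

2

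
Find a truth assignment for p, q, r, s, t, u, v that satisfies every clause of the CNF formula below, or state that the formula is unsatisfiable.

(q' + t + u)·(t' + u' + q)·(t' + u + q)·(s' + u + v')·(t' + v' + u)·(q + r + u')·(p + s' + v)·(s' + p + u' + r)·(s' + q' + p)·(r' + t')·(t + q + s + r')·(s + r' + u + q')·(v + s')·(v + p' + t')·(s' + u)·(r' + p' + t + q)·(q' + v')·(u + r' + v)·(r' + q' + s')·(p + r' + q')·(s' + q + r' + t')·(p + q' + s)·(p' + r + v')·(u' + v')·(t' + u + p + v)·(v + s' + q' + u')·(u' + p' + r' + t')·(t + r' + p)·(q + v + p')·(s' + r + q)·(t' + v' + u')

Branch on r: set r = 0.
Branch on q: set q = 0.
(u') alone gives u = 0.
(t') alone gives t = 0.
(s') alone gives s = 0.
Branch on p: set p = 0.
Every clause is now satisfied; v is unconstrained.

p: 0, q: 0, r: 0, s: 0, t: 0, u: 0, v: 0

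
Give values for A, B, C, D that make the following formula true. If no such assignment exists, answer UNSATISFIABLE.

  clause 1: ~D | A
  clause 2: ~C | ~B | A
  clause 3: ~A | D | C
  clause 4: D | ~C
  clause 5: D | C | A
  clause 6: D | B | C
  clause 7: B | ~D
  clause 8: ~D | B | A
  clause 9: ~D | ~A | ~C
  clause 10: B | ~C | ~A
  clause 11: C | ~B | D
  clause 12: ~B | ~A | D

Branch on D: set D = 1.
The clause (A) is unit, so A = 1.
The clause (B) is unit, so B = 1.
The clause (~C) is unit, so C = 0.
Every clause now holds.

A: 1; B: 1; C: 0; D: 1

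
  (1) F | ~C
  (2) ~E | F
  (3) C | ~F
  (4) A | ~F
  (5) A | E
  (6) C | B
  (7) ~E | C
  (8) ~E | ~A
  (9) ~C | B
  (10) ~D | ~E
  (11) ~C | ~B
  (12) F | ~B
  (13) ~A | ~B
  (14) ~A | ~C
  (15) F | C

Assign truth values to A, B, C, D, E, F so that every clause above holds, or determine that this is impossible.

Suppose F = 1.
(C) alone gives C = 1.
(A) alone gives A = 1.
That conflicts with the unit clause (~A).
Undo F and try F = 0.
(~C) alone gives C = 0.
That conflicts with the unit clause (C).
Either choice for F ends in contradiction.

UNSATISFIABLE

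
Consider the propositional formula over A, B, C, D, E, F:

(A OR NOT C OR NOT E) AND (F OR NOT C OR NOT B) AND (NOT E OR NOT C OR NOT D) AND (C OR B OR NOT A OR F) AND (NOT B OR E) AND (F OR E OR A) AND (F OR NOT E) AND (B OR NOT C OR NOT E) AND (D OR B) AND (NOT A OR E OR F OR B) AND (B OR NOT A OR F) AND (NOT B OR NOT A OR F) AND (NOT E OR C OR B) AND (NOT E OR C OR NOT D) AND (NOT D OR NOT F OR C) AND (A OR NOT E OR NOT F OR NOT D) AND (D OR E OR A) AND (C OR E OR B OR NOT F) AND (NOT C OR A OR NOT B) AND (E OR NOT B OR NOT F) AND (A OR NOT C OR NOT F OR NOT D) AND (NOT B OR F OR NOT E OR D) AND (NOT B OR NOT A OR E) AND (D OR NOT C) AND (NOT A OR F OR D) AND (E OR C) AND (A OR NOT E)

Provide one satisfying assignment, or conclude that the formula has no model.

Case B = true:
From the singleton clause (E), E = true.
From the singleton clause (F), F = true.
From the singleton clause (A), A = true.
Case C = false:
From the singleton clause (NOT D), D = false.
Every clause now holds.

A ↦ true, B ↦ true, C ↦ false, D ↦ false, E ↦ true, F ↦ true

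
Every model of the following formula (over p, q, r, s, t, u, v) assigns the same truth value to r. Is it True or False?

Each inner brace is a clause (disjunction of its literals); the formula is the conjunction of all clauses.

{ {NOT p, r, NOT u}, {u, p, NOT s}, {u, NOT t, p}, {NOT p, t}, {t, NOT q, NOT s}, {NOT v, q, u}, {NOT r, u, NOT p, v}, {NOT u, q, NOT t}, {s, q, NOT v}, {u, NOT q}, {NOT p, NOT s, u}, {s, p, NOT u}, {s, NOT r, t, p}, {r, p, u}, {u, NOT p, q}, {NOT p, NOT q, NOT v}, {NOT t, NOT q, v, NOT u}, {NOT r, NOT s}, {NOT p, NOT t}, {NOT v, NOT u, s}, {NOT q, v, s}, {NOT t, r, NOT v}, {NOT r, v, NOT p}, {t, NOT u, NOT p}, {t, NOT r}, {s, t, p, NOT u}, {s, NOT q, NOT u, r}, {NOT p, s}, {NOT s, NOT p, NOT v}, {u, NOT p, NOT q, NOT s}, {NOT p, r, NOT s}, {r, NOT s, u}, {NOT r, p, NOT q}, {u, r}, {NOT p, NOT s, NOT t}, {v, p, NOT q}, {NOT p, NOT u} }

False

Suppose r = true.
Unit clause (NOT s) forces s = false.
Unit clause (t) forces t = true.
Unit clause (NOT p) forces p = false.
Unit clause (u) forces u = true.
But (NOT u) is also a unit clause — contradiction.
So every satisfying assignment has r = False.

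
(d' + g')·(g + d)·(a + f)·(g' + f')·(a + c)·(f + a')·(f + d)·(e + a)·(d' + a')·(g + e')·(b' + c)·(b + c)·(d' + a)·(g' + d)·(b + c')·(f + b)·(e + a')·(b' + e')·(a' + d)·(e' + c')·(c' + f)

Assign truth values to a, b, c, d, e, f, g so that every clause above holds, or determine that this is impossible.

Branch on d: set d = 0.
(g) alone gives g = 1.
But (g') is also a unit clause — contradiction.
Undo d and try d = 1.
(g') alone gives g = 0.
(a') alone gives a = 0.
But (a) is also a unit clause — contradiction.
Either choice for d ends in contradiction.

UNSATISFIABLE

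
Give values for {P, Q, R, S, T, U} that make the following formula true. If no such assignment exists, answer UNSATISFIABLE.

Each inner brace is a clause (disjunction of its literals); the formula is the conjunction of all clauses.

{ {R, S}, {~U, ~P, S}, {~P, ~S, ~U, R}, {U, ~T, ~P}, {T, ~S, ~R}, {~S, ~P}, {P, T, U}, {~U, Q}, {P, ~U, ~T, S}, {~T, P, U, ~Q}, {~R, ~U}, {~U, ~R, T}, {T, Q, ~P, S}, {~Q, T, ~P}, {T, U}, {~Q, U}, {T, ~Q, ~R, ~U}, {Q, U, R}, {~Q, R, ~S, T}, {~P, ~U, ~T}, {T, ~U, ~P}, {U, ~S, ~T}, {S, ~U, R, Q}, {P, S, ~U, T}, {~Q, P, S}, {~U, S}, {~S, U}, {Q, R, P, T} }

P: 0, Q: 1, R: 0, S: 1, T: 1, U: 1

Suppose R = 0.
Unit clause (S) forces S = 1.
Unit clause (~P) forces P = 0.
Unit clause (U) forces U = 1.
Unit clause (Q) forces Q = 1.
Unit clause (T) forces T = 1.
This assignment satisfies each clause.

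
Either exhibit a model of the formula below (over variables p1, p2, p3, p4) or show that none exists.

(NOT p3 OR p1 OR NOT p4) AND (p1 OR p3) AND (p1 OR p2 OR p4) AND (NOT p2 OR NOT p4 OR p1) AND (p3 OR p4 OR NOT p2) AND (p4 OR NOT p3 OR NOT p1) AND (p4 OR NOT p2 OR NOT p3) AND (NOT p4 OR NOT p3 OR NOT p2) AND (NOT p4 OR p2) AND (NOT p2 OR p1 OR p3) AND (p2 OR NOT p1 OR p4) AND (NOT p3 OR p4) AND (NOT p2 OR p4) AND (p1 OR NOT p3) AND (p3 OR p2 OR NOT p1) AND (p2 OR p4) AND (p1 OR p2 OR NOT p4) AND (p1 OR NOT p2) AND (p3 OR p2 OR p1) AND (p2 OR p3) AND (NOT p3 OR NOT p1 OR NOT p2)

p1 ↦ true; p2 ↦ true; p3 ↦ false; p4 ↦ true

Branch on p1: set p1 = true.
Branch on p4: set p4 = true.
Unit clause (p2) forces p2 = true.
Unit clause (NOT p3) forces p3 = false.
This assignment satisfies each clause.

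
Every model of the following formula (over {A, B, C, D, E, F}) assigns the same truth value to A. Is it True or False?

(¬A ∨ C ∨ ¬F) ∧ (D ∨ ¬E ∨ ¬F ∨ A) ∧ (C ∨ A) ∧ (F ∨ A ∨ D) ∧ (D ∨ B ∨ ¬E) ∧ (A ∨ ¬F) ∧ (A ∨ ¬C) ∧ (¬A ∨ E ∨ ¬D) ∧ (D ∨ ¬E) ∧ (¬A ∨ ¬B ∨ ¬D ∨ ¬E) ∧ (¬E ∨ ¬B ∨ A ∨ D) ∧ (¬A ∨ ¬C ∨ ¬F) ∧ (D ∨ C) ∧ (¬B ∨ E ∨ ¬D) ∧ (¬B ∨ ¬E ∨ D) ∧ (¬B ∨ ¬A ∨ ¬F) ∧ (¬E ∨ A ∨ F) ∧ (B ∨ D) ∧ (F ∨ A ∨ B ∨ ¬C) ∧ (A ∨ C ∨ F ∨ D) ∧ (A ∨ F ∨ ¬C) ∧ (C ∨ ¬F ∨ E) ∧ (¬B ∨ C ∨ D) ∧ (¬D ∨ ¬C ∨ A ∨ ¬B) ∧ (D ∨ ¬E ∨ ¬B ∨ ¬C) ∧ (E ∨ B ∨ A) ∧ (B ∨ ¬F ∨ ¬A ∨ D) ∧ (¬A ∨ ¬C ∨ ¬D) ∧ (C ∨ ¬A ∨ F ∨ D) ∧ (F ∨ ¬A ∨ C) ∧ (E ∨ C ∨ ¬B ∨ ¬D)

Suppose A = False.
From the singleton clause (C), C = True.
Now (¬C) is unsatisfied and unit — conflict.
So every satisfying assignment has A = True.

True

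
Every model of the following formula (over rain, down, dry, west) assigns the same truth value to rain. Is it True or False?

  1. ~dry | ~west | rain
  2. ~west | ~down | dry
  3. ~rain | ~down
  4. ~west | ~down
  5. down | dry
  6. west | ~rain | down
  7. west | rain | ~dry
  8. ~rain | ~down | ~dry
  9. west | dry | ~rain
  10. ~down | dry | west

True

Suppose rain = 0.
Suppose dry = 0.
Unit clause (down) forces down = 1.
Unit clause (~west) forces west = 0.
That conflicts with the unit clause (west).
That branch fails; take dry = 1 instead.
Unit clause (~west) forces west = 0.
That conflicts with the unit clause (west).
Neither dry = 1 nor dry = 0 works.
So every satisfying assignment has rain = True.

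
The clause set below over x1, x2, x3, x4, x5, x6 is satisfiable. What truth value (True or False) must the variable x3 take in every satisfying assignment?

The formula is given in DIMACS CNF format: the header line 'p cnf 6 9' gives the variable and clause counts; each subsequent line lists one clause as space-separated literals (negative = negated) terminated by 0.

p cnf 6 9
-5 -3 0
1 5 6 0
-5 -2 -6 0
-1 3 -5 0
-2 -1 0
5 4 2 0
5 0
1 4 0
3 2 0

False

Suppose x3 = True.
Unit clause (¬x5) forces x5 = False.
Now (x5) is unsatisfied and unit — conflict.
So every satisfying assignment has x3 = False.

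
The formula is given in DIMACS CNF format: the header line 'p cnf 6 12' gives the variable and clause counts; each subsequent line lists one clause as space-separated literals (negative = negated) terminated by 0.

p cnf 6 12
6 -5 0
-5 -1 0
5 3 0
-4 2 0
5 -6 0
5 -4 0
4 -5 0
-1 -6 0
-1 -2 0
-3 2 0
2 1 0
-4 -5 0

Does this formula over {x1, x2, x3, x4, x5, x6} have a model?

Branch on x6: set x6 = False.
From the singleton clause (¬x5), x5 = False.
From the singleton clause (x3), x3 = True.
From the singleton clause (¬x4), x4 = False.
From the singleton clause (x2), x2 = True.
From the singleton clause (¬x1), x1 = False.
All clauses are satisfied.
A satisfying assignment: x1 ↦ False,  x2 ↦ True,  x3 ↦ True,  x4 ↦ False,  x5 ↦ False,  x6 ↦ False.

Yes, satisfiable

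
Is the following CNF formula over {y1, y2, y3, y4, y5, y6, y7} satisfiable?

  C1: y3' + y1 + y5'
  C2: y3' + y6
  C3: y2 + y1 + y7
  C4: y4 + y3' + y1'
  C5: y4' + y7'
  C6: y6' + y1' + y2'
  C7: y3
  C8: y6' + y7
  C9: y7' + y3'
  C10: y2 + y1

Unsatisfiable

The clause (y3) is unit, so y3 = 1.
The clause (y6) is unit, so y6 = 1.
The clause (y7) is unit, so y7 = 1.
Now (y7') is unsatisfied and unit — conflict.
No assignment satisfies every clause.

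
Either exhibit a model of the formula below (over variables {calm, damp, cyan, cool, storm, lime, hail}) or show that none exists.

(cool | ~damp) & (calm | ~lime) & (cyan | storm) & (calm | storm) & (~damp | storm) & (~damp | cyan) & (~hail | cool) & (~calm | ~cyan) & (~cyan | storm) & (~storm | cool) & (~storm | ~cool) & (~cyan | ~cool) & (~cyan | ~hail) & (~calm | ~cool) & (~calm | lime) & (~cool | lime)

Case cool = 1:
(~storm) alone gives storm = 0.
(cyan) alone gives cyan = 1.
That conflicts with the unit clause (~cyan).
That branch fails; take cool = 0 instead.
(~damp) alone gives damp = 0.
(~hail) alone gives hail = 0.
(~storm) alone gives storm = 0.
(cyan) alone gives cyan = 1.
That conflicts with the unit clause (~cyan).
Neither cool = 1 nor cool = 0 works.

UNSATISFIABLE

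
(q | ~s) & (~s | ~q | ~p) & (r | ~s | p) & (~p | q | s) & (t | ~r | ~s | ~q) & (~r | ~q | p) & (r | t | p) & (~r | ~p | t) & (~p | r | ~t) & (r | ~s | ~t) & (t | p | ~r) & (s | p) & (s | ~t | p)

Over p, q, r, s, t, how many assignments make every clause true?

2

There are 2^5 = 32 truth assignments over (p, q, r, s, t).
Split on t. With t = 1, the clauses containing t are satisfied and ~t drops from the rest; 1 of the 2^4 = 16 assignments to the other variables satisfy what remains.
With t = 0, by the same count on the reduced clause set, 1 assignment works.
Total: 1 + 1 = 2.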